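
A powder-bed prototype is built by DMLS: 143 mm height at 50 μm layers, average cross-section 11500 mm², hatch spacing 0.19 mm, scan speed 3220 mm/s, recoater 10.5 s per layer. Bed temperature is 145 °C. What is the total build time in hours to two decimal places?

Layers = ⌈143/0.05⌉ = 2860.
Scan path per layer: 11500 / 0.19 → 60526.3 mm.
Laser time per layer = 60526.3 / 3220, so 18.797 s.
Layer cycle: 18.797 + 10.5 → 29.297 s.
Build time = 2860 × 29.297 = 83789.42 s = 23.27 hours.

23.27 hours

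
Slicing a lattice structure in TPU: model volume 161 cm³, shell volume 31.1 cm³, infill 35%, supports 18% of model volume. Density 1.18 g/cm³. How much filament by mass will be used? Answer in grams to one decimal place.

124.5 g

Interior volume = 161 − 31.1, so 129.9 cm³.
Deposited infill: 0.35 × 129.9 → 45.465 cm³.
Support = 0.18 × 161, so 28.98 cm³.
Total extruded = 31.1 + 45.465 + 28.98, so 105.545 cm³.
Mass: 105.545 × 1.18 → 124.5431 g.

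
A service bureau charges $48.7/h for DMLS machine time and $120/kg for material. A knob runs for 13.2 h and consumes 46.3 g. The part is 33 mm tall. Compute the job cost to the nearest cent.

Machine cost: 48.7 × 13.2 → $642.84.
Material charge: 120 × 46.3/1000 → $5.556.
Total = 642.84 + 5.556 = 648.396 ≈ $648.40.

$648.40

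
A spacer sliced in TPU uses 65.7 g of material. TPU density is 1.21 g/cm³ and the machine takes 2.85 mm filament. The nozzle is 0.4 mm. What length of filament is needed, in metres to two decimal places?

8.51 m

Extruded volume: 65.7/1.21 = 54.2975 cm³ (54297.5 mm³).
A = π r² = π × 1.425² = 6.3794 mm².
L = V/A = 54297.5/6.3794 = 8511.38 mm → 8.51 m.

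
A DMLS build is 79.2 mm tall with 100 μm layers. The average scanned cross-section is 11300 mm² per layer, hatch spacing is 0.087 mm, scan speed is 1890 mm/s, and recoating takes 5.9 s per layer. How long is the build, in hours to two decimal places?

Layer count = ceil(79.2 / 0.1) = 792.
Hatch length per layer: 11300 / 0.087 → 129885.1 mm.
Per-layer scan time = 129885.1 / 1890, so 68.7223 s.
Per-layer time: 68.7223 + 5.9 → 74.6223 s.
Build time = 792 × 74.6223 = 59100.8616 s = 16.42 hours.

16.42 hours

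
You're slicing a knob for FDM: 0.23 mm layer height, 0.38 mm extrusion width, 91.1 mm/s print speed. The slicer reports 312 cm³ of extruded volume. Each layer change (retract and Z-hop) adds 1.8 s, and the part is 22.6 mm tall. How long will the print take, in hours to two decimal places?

Bead cross-section = 0.23 × 0.38 = 0.0874 mm².
Toolpath length = 312 cm³ / 0.0874 mm² = 312000 / 0.0874 = 3569794.1 mm.
Extrusion time = 3569794.1 / 91.1 = 39185.4 s.
Layers = ⌈22.6/0.23⌉ = 99.
Z-hop total = 99 × 1.8, so 178.2 s.
Total = 39185.4 + 178.2 = 39363.6 s = 10.93 hours.

10.93 hours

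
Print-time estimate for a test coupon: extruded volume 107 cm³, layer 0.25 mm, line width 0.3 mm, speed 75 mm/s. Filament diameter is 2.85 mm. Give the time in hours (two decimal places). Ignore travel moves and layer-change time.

Line area = 0.25 × 0.3, so 0.075 mm².
Toolpath length = 107 cm³ / 0.075 mm² = 107000 / 0.075 = 1426666.7 mm.
Extrusion time = 1426666.7 / 75, so 19022.2 s.
In the requested units: 19022.2 s = 5.28 hours.

5.28 hours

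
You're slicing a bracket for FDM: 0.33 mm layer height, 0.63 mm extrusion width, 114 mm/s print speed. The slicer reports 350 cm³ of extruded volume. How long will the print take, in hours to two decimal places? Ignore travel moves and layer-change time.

Bead cross-section: 0.33 × 0.63 → 0.2079 mm².
Total extruded path = 350000/0.2079 = 1683501.7 mm.
Time extruding: 1683501.7 / 114 → 14767.6 s.
That's 14767.6 s → 4.10 hours.

4.10 hours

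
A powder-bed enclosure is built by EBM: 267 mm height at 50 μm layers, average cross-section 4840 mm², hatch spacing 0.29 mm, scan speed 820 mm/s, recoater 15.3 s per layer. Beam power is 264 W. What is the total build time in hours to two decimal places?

52.89 hours

Layers = ⌈267/0.05⌉ = 5340.
Per-layer scan distance: 4840 / 0.29 → 16689.7 mm.
Beam time per layer = 16689.7 / 820, so 20.3533 s.
Layer cycle: 20.3533 + 15.3 → 35.6533 s.
Total: 5340 × 35.6533 s = 190388.622 s → 52.89 hours.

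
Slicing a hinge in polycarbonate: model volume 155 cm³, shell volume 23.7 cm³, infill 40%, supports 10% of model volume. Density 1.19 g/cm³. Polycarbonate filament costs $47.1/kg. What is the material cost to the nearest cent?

Interior volume: 155 − 23.7 → 131.3 cm³.
Infill volume: 0.40 × 131.3 → 52.52 cm³.
Support = 0.10 × 155 = 15.5 cm³.
Deposited volume: 23.7 + 52.52 + 15.5 → 91.72 cm³.
Mass: 91.72 × 1.19 → 109.1468 g.
At $47.1/kg: 109.1468/1000 × 47.1 = $5.14.

$5.14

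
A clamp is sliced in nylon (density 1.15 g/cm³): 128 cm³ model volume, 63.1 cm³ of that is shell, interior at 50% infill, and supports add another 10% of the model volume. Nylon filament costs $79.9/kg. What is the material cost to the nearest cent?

Volume inside the shell = 128 − 63.1, so 64.9 cm³.
Infill deposited = 0.50 × 64.9, so 32.45 cm³.
Support = 0.10 × 128 = 12.8 cm³.
Total printed volume: 63.1 + 32.45 + 12.8 → 108.35 cm³.
Mass: 108.35 × 1.15 → 124.6025 g.
Cost = 124.6025 g / 1000 × $79.9/kg = $9.96.

$9.96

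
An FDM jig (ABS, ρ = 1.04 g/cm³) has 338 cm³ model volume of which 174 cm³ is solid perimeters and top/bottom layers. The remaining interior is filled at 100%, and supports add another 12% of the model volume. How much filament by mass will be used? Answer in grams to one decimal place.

393.7 g

Volume inside the shell = 338 − 174 = 164 cm³.
Infill volume: 1.00 × 164 → 164 cm³.
Support = 0.12 × 338, so 40.56 cm³.
Total printed volume = 174 + 164 + 40.56 = 378.56 cm³.
Mass = 378.56 × 1.04 = 393.7024 g.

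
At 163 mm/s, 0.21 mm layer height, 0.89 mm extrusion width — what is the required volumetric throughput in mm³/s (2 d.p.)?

Bead cross-section = 0.21 × 0.89 = 0.1869 mm².
Volumetric flow = 163 × 0.1869 = 30.46 mm³/s.

30.46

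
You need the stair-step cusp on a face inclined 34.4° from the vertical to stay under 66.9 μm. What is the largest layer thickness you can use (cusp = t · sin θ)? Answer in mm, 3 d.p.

0.118 mm

t = h_c / sin θ = 0.0669 / 0.5650 = 0.118 mm.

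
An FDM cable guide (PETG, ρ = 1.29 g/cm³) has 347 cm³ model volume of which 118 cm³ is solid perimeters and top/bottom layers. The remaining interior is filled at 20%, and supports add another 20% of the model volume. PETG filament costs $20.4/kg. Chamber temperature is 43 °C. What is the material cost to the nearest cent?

Volume inside the shell: 347 − 118 → 229 cm³.
Infill deposited = 0.20 × 229, so 45.8 cm³.
Support: 0.20 × 347 → 69.4 cm³.
Total extruded = 118 + 45.8 + 69.4, so 233.2 cm³.
Mass: 233.2 × 1.29 → 300.828 g.
At $20.4/kg: 300.828/1000 × 20.4 = $6.14.

$6.14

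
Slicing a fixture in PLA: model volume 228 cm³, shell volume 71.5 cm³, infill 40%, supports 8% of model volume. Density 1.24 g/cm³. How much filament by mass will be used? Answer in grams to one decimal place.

188.9 g

Volume inside the shell: 228 − 71.5 → 156.5 cm³.
Infill volume = 0.40 × 156.5, so 62.6 cm³.
Support = 0.08 × 228 = 18.24 cm³.
Deposited volume = 71.5 + 62.6 + 18.24 = 152.34 cm³.
Mass: 152.34 × 1.24 → 188.9016 g.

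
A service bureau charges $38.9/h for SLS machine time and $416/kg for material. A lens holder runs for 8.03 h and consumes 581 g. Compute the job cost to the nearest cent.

Time charge = 38.9 × 8.03, so $312.367.
Material cost: 416 × 581/1000 → $241.696.
Total = 312.367 + 241.696 = 554.063 ≈ $554.06.

$554.06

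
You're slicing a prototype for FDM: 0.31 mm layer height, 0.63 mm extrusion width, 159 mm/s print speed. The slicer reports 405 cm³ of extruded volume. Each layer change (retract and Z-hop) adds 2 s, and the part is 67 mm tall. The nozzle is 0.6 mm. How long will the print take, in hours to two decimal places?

3.74 hours

Line area: 0.31 × 0.63 → 0.1953 mm².
Toolpath length = 405 cm³ / 0.1953 mm² = 405000 / 0.1953 = 2073732.7 mm.
Print-move time = 2073732.7 / 159, so 13042.3 s.
Number of layers: 67 / 0.31 → 217 (rounded up).
Layer-change overhead = 217 × 2 = 434 s.
Total = 13042.3 + 434 = 13476.3 s = 3.74 hours.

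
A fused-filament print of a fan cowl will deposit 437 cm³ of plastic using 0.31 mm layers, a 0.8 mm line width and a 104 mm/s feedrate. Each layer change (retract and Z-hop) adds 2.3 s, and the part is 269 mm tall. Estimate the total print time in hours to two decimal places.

5.26 hours

Extrusion cross-section = 0.31 × 0.8, so 0.248 mm².
Path length: 437000 mm³ / 0.248 mm² → 1762096.8 mm.
Print-move time = 1762096.8 / 104 = 16943.2 s.
Number of layers: 269 / 0.31 → 868 (rounded up).
Z-hop total = 868 × 2.3 = 1996.4 s.
Total = 16943.2 + 1996.4 = 18939.6 s = 5.26 hours.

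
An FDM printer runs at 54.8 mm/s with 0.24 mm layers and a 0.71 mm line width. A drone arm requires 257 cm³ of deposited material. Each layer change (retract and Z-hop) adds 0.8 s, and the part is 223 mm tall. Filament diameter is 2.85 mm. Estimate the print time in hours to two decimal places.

7.85 hours

Extrusion cross-section: 0.24 × 0.71 → 0.1704 mm².
Total extruded path = 257000/0.1704 = 1508216 mm.
Time extruding: 1508216 / 54.8 → 27522.2 s.
Layers = ⌈223/0.24⌉ = 930.
Non-print overhead = 930 × 0.8, so 744 s.
Total = 27522.2 + 744 = 28266.2 s = 7.85 hours.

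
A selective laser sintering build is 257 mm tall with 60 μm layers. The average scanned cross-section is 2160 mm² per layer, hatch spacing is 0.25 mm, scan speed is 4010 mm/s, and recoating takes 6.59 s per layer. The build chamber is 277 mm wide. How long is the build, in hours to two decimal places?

10.41 hours

Number of layers: 257 / 0.06 → 4284 (rounded up).
Hatch length per layer = 2160 / 0.25 = 8640 mm.
Laser time per layer = 8640 / 4010 = 2.1546 s.
Time per layer = 2.1546 + 6.59 = 8.7446 s.
Build time = 4284 × 8.7446 = 37461.8664 s = 10.41 hours.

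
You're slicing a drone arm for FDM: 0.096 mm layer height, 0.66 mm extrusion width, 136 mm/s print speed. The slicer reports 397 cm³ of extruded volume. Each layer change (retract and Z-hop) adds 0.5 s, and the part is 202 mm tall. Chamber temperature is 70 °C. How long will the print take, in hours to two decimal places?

13.09 hours

Extrusion cross-section = 0.096 × 0.66, so 0.06336 mm².
Toolpath length = 397 cm³ / 0.06336 mm² = 397000 / 0.06336 = 6265782.8 mm.
Print-move time = 6265782.8 / 136 = 46071.9 s.
Number of layers: 202 / 0.096 → 2105 (rounded up).
Layer-change overhead = 2105 × 0.5 = 1052.5 s.
Altogether 46071.9 + 1052.5 = 47124.4 s, i.e. 13.09 hours.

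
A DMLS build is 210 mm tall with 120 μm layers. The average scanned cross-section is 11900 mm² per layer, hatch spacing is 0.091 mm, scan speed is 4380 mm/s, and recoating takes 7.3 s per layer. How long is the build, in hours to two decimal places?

18.06 hours

Layers = ⌈210/0.12⌉ = 1750.
Hatch length per layer: 11900 / 0.091 → 130769.2 mm.
Laser time per layer: 130769.2 / 4380 → 29.856 s.
Time per layer = 29.856 + 7.3, so 37.156 s.
Total: 1750 × 37.156 s = 65023 s → 18.06 hours.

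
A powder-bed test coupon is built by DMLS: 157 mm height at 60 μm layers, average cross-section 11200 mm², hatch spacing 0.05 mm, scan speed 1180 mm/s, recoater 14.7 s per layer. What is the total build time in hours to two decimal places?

Number of layers: 157 / 0.06 → 2617 (rounded up).
Per-layer scan distance = 11200 / 0.05 = 224000 mm.
Laser time per layer: 224000 / 1180 → 189.8305 s.
Time per layer: 189.8305 + 14.7 → 204.5305 s.
Build time = 2617 × 204.5305 = 535256.3185 s = 148.68 hours.

148.68 hours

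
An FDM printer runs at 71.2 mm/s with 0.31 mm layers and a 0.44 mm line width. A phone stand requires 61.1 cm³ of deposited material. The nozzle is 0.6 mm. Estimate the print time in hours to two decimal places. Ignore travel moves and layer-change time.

1.75 hours

Extrusion cross-section = 0.31 × 0.44 = 0.1364 mm².
Total extruded path = 61100/0.1364 = 447947.2 mm.
Time extruding = 447947.2 / 71.2, so 6291.4 s.
6291.4 s = 1.75 hours.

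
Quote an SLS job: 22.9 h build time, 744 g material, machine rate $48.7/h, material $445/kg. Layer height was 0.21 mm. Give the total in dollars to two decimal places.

Time charge = 48.7 × 22.9, so $1115.23.
Material charge = 445 × 744/1000 = $331.08.
Total = 1115.23 + 331.08 = $1446.31.

$1446.31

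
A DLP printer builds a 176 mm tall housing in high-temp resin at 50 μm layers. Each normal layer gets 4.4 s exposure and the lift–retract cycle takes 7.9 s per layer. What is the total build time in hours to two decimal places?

12.03 hours

Layer count = ceil(176 / 0.05) = 3520.
Each layer takes = 4.4 + 7.9 = 12.3 s.
Build time: 3520 × 12.3 s = 43296 s, i.e. 12.03 hours.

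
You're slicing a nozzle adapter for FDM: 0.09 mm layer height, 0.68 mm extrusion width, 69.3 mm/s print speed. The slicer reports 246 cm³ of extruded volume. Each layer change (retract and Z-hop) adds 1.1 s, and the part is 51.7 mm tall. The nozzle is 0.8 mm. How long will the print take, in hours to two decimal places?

Extrusion cross-section = 0.09 × 0.68, so 0.0612 mm².
Path length: 246000 mm³ / 0.0612 mm² → 4019607.8 mm.
Extrusion time: 4019607.8 / 69.3 → 58003 s.
Layers = ⌈51.7/0.09⌉ = 575.
Non-print overhead: 575 × 1.1 → 632.5 s.
Total = 58003 + 632.5 = 58635.5 s = 16.29 hours.

16.29 hours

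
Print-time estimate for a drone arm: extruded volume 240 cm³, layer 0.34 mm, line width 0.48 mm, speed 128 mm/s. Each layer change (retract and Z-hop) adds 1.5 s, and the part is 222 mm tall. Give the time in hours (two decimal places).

Extrusion cross-section = 0.34 × 0.48 = 0.1632 mm².
Toolpath length = 240 cm³ / 0.1632 mm² = 240000 / 0.1632 = 1470588.2 mm.
Extrusion time: 1470588.2 / 128 → 11489 s.
Number of layers: 222 / 0.34 → 653 (rounded up).
Layer-change overhead: 653 × 1.5 → 979.5 s.
Total = 11489 + 979.5 = 12468.5 s = 3.46 hours.

3.46 hours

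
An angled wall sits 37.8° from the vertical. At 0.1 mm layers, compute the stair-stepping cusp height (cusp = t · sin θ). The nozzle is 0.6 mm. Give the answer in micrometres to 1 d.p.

Cusp = layer height × sin(37.8°) = 0.1 × 0.6129 = 0.06129 mm = 61.3 μm.

61.3 μm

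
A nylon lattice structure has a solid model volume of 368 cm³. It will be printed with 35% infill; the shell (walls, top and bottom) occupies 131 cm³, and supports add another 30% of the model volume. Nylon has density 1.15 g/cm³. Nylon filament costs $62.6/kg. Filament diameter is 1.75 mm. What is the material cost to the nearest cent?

$23.35

Interior volume = 368 − 131, so 237 cm³.
Deposited infill = 0.35 × 237 = 82.95 cm³.
Support = 0.30 × 368 = 110.4 cm³.
Total printed volume = 131 + 82.95 + 110.4, so 324.35 cm³.
Mass = 324.35 × 1.15, so 373.0025 g.
At $62.6/kg: 373.0025/1000 × 62.6 = $23.35.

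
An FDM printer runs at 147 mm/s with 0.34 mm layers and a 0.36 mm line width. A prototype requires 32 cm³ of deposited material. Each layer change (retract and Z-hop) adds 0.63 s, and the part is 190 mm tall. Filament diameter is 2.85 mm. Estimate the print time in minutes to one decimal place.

35.5 minutes

Extrusion cross-section = 0.34 × 0.36, so 0.1224 mm².
Toolpath length = 32 cm³ / 0.1224 mm² = 32000 / 0.1224 = 261437.9 mm.
Time extruding: 261437.9 / 147 → 1778.5 s.
Number of layers: 190 / 0.34 → 559 (rounded up).
Layer-change overhead = 559 × 0.63, so 352.17 s.
Total = 1778.5 + 352.17 = 2130.67 s = 35.5 minutes.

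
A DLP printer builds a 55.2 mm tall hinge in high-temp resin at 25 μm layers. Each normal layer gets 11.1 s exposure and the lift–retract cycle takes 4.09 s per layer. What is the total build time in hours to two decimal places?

Number of layers: 55.2 / 0.025 → 2208 (rounded up).
Per-layer time = 11.1 + 4.09 = 15.19 s.
Build time: 2208 × 15.19 s = 33539.52 s, i.e. 9.32 hours.

9.32 hours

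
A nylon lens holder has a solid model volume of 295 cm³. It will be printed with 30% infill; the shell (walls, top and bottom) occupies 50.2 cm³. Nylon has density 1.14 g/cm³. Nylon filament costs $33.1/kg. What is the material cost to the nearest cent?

Infill region = 295 − 50.2 = 244.8 cm³.
Infill volume = 0.30 × 244.8 = 73.44 cm³.
Total printed volume: 50.2 + 73.44 → 123.64 cm³.
Mass: 123.64 × 1.14 → 140.9496 g.
Cost = 140.9496 g / 1000 × $33.1/kg = $4.67.

$4.67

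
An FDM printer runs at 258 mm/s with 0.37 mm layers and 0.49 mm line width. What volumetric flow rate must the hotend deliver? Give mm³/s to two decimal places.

Extrusion cross-section = 0.37 × 0.49 = 0.1813 mm².
Q = v·A = 258 × 0.1813 = 46.78 mm³/s.

46.78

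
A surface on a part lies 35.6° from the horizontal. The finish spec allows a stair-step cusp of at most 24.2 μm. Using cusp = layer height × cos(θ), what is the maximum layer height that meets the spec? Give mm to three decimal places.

0.030 mm

t = h_c / cos θ = 0.0242 / 0.8131 = 0.030 mm.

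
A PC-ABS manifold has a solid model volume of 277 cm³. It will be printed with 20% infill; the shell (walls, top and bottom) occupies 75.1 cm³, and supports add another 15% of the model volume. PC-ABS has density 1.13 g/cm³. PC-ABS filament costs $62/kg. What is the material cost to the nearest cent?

Volume inside the shell = 277 − 75.1, so 201.9 cm³.
Deposited infill = 0.20 × 201.9, so 40.38 cm³.
Support = 0.15 × 277, so 41.55 cm³.
Deposited volume = 75.1 + 40.38 + 41.55, so 157.03 cm³.
Mass: 157.03 × 1.13 → 177.4439 g.
Cost = 177.4439 g / 1000 × $62/kg = $11.00.

$11.00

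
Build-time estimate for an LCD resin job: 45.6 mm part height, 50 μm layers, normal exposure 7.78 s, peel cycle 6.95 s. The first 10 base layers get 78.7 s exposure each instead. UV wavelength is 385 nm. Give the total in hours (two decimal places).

Layers = ⌈45.6/0.05⌉ = 912.
Base layers = 10 × (78.7 + 6.95), so 856.5 s.
Regular layers: 902 × (7.78 + 6.95) → 13286.46 s.
Sum: 856.5 + 13286.46 = 14142.96 s → 3.93 hours.

3.93 hours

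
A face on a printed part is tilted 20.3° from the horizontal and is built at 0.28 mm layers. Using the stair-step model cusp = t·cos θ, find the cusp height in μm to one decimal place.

262.6 μm

h_c = t·cos θ = 0.28 × 0.9379 = 0.262612 mm (262.6 μm).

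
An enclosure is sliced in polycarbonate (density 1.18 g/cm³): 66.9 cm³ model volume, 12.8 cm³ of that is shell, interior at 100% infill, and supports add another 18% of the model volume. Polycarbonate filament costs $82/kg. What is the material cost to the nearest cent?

Infill region = 66.9 − 12.8, so 54.1 cm³.
Deposited infill = 1.00 × 54.1, so 54.1 cm³.
Support = 0.18 × 66.9 = 12.042 cm³.
Deposited volume: 12.8 + 54.1 + 12.042 → 78.942 cm³.
Mass = 78.942 × 1.18, so 93.15156 g.
Cost = 93.15156 g / 1000 × $82/kg = $7.64.

$7.64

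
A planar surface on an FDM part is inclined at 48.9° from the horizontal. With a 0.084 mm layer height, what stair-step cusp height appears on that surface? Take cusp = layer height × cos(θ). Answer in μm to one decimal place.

cos(48.9°) = 0.6574, so cusp = 0.084 × 0.6574 = 0.055222 mm → 55.2 μm.

55.2 μm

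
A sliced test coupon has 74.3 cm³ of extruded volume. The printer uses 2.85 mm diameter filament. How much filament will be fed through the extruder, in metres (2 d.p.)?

Filament cross-section = π × (2.85/2)² = 6.3794 mm².
Length = 74.3 cm³ / 6.3794 mm² = 74300 / 6.3794 = 11646.86 mm = 11.65 m.

11.65 m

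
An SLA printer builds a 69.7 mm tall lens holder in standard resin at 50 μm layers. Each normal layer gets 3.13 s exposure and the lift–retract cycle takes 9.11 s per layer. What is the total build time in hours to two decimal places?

4.74 hours

Number of layers: 69.7 / 0.05 → 1394 (rounded up).
Per-layer time = 3.13 + 9.11, so 12.24 s.
Total = 1394 × 12.24 = 17062.56 s = 4.74 hours.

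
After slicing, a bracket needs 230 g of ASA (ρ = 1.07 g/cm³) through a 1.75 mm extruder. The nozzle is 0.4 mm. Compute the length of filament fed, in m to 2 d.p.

Extruded volume: 230/1.07 = 214.9533 cm³ (214953.3 mm³).
Filament cross-section = π × (1.75/2)² = 2.4053 mm².
Length = 214953.3 / 2.4053 = 89366.52 mm = 89.37 m.

89.37 m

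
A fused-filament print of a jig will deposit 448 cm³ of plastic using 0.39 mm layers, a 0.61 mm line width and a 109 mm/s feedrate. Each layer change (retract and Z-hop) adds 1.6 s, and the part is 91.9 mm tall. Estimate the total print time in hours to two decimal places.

4.90 hours

Bead cross-section: 0.39 × 0.61 → 0.2379 mm².
Path length: 448000 mm³ / 0.2379 mm² → 1883144.2 mm.
Time extruding = 1883144.2 / 109 = 17276.6 s.
Layers = ⌈91.9/0.39⌉ = 236.
Layer-change overhead: 236 × 1.6 → 377.6 s.
Altogether 17276.6 + 377.6 = 17654.2 s, i.e. 4.90 hours.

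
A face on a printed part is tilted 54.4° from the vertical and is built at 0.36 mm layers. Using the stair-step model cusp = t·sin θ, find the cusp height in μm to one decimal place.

Cusp = layer height × sin(54.4°) = 0.36 × 0.8131 = 0.292716 mm = 292.7 μm.

292.7 μm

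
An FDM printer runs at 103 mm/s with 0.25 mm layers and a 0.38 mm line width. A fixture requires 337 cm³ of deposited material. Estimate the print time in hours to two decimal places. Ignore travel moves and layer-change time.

Line area = 0.25 × 0.38, so 0.095 mm².
Toolpath length = 337 cm³ / 0.095 mm² = 337000 / 0.095 = 3547368.4 mm.
Print-move time: 3547368.4 / 103 → 34440.5 s.
In the requested units: 34440.5 s = 9.57 hours.

9.57 hours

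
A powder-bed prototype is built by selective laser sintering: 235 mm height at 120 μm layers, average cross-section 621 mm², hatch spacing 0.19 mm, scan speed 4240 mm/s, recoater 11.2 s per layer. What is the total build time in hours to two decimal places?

6.51 hours

Layer count = ceil(235 / 0.12) = 1959.
Hatch length per layer = 621 / 0.19, so 3268.4 mm.
Per-layer scan time: 3268.4 / 4240 → 0.7708 s.
Per-layer time = 0.7708 + 11.2, so 11.9708 s.
Build time = 1959 × 11.9708 = 23450.7972 s = 6.51 hours.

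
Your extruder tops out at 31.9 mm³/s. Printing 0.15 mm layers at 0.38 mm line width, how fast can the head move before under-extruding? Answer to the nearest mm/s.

560 mm/s

Extrusion cross-section = 0.15 × 0.38 = 0.057 mm².
v_max = Q/A = 31.9/0.057 = 559.65 mm/s → 560 mm/s.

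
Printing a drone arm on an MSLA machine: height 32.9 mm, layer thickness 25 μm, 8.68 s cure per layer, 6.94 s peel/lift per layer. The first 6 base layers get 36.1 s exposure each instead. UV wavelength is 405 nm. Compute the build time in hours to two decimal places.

5.76 hours

Layer count = ceil(32.9 / 0.025) = 1316.
Bottom layers = 6 × (36.1 + 6.94) = 258.24 s.
Regular layers: 1310 × (8.68 + 6.94) → 20462.2 s.
Total = 258.24 + 20462.2 = 20720.44 s = 5.76 hours.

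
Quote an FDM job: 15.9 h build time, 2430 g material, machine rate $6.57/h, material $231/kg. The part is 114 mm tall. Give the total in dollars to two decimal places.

Machine-time cost: 6.57 × 15.9 → $104.463.
Material cost: 231 × 2430/1000 → $561.33.
Total = 104.463 + 561.33 = 665.793 ≈ $665.79.

$665.79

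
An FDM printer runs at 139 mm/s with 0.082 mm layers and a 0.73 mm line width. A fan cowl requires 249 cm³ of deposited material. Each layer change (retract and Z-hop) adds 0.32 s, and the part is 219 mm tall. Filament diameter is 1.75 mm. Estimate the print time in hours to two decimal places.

Extrusion cross-section = 0.082 × 0.73, so 0.05986 mm².
Path length: 249000 mm³ / 0.05986 mm² → 4159706 mm.
Extrusion time = 4159706 / 139, so 29925.9 s.
Layers = ⌈219/0.082⌉ = 2671.
Layer-change overhead: 2671 × 0.32 → 854.72 s.
Altogether 29925.9 + 854.72 = 30780.62 s, i.e. 8.55 hours.

8.55 hours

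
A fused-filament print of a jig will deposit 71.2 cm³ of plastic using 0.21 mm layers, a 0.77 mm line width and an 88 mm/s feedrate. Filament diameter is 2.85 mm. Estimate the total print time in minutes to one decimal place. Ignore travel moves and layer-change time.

Extrusion cross-section = 0.21 × 0.77 = 0.1617 mm².
Path length: 71200 mm³ / 0.1617 mm² → 440321.6 mm.
Print-move time = 440321.6 / 88, so 5003.7 s.
In the requested units: 5003.7 s = 83.4 minutes.

83.4 minutes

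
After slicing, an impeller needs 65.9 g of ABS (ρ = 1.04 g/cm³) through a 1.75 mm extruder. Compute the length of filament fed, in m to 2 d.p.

Extruded volume: 65.9/1.04 = 63.3654 cm³ (63365.4 mm³).
A = π r² = π × 0.875² = 2.4053 mm².
Length = 63365.4 / 2.4053 = 26344.07 mm = 26.34 m.

26.34 m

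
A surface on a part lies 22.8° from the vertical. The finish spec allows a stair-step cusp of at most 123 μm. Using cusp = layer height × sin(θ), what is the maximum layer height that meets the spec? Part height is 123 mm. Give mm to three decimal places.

Layer height = cusp / sin(22.8°) = 0.123 / 0.3875 = 0.317 mm.

0.317 mm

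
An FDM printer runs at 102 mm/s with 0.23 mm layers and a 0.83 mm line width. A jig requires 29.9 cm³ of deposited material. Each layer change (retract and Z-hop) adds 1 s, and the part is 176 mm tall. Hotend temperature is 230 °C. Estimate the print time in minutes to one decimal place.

38.4 minutes

Line area = 0.23 × 0.83, so 0.1909 mm².
Path length: 29900 mm³ / 0.1909 mm² → 156626.5 mm.
Print-move time = 156626.5 / 102 = 1535.6 s.
Layer count = ceil(176 / 0.23) = 766.
Z-hop total: 766 × 1 → 766 s.
Altogether 1535.6 + 766 = 2301.6 s, i.e. 38.4 minutes.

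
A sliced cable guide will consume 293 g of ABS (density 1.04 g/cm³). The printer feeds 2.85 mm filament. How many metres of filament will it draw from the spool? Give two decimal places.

Volume = 293 g / 1.04 g·cm⁻³ = 281.7308 cm³ = 281730.8 mm³.
Cross-section of 2.85 mm filament: π·(2.85/2)² = 6.3794 mm².
L = V/A = 281730.8/6.3794 = 44162.59 mm → 44.16 m.

44.16 m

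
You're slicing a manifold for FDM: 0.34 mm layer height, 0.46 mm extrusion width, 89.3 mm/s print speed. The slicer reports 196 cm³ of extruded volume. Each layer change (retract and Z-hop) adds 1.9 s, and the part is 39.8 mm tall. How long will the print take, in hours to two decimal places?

Line area = 0.34 × 0.46, so 0.1564 mm².
Toolpath length = 196 cm³ / 0.1564 mm² = 196000 / 0.1564 = 1253196.9 mm.
Time extruding: 1253196.9 / 89.3 → 14033.6 s.
Number of layers: 39.8 / 0.34 → 118 (rounded up).
Non-print overhead = 118 × 1.9, so 224.2 s.
Altogether 14033.6 + 224.2 = 14257.8 s, i.e. 3.96 hours.

3.96 hours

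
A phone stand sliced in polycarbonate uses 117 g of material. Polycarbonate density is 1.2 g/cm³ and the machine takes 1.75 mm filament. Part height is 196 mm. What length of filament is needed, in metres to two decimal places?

40.54 m

Volume = 117 g / 1.2 g·cm⁻³ = 97.5 cm³ = 97500 mm³.
Filament cross-section = π × (1.75/2)² = 2.4053 mm².
L = V/A = 97500/2.4053 = 40535.48 mm → 40.54 m.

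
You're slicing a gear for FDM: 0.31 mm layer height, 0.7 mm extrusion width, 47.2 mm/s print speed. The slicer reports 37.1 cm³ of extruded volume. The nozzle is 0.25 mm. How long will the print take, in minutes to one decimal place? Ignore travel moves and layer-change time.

Bead cross-section: 0.31 × 0.7 → 0.217 mm².
Path length: 37100 mm³ / 0.217 mm² → 170967.7 mm.
Extrusion time = 170967.7 / 47.2 = 3622.2 s.
In the requested units: 3622.2 s = 60.4 minutes.

60.4 minutes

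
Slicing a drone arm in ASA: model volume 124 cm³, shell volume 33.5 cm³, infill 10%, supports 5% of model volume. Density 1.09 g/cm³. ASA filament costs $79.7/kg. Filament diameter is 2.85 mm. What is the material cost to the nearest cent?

Interior volume = 124 − 33.5 = 90.5 cm³.
Infill volume: 0.10 × 90.5 → 9.05 cm³.
Support: 0.05 × 124 → 6.2 cm³.
Total extruded = 33.5 + 9.05 + 6.2, so 48.75 cm³.
Mass = 48.75 × 1.09, so 53.1375 g.
At $79.7/kg: 53.1375/1000 × 79.7 = $4.24.

$4.24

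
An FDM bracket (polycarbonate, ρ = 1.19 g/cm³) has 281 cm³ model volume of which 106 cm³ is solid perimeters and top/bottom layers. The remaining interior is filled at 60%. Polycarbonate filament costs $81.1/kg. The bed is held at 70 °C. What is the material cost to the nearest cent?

$20.36

Interior volume = 281 − 106 = 175 cm³.
Deposited infill = 0.60 × 175 = 105 cm³.
Deposited volume: 106 + 105 → 211 cm³.
Mass: 211 × 1.19 → 251.09 g.
At $81.1/kg: 251.09/1000 × 81.1 = $20.36.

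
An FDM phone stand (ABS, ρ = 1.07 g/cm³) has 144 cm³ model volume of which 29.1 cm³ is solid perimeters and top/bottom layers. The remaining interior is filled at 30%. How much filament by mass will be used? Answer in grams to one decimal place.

68.0 g

Interior volume: 144 − 29.1 → 114.9 cm³.
Infill volume = 0.30 × 114.9 = 34.47 cm³.
Total printed volume = 29.1 + 34.47, so 63.57 cm³.
Mass = 63.57 × 1.07 = 68.0199 g.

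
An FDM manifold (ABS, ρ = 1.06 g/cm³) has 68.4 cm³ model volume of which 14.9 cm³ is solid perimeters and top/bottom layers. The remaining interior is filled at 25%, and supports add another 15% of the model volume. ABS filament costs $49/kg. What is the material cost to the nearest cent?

Volume inside the shell: 68.4 − 14.9 → 53.5 cm³.
Deposited infill = 0.25 × 53.5, so 13.375 cm³.
Support: 0.15 × 68.4 → 10.26 cm³.
Total extruded = 14.9 + 13.375 + 10.26 = 38.535 cm³.
Mass = 38.535 × 1.06 = 40.8471 g.
Cost = 40.8471 g / 1000 × $49/kg = $2.00.

$2.00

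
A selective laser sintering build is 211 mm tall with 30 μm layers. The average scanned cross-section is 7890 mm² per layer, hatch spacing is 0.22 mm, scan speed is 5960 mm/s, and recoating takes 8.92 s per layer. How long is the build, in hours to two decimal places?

29.19 hours

Layer count = ceil(211 / 0.03) = 7034.
Per-layer scan distance = 7890 / 0.22, so 35863.6 mm.
Scan time per layer = 35863.6 / 5960 = 6.0174 s.
Layer cycle = 6.0174 + 8.92 = 14.9374 s.
Total: 7034 × 14.9374 s = 105069.6716 s → 29.19 hours.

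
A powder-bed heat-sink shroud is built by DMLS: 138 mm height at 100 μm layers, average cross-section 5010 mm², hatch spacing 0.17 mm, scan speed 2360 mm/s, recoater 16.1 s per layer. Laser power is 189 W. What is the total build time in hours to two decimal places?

10.96 hours

Number of layers: 138 / 0.1 → 1380 (rounded up).
Scan path per layer: 5010 / 0.17 → 29470.6 mm.
Per-layer scan time = 29470.6 / 2360 = 12.4875 s.
Per-layer time: 12.4875 + 16.1 → 28.5875 s.
1380 layers × 28.5875 s/layer = 39450.75 s, i.e. 10.96 hours.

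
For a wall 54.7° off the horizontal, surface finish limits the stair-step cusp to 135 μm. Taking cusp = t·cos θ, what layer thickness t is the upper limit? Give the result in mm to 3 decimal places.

Layer height = cusp / cos(54.7°) = 0.135 / 0.5779 = 0.234 mm.

0.234 mm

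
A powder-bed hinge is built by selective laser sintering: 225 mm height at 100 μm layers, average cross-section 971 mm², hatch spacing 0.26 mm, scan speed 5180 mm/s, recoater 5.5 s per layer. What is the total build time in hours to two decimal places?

Layer count = ceil(225 / 0.1) = 2250.
Scan path per layer: 971 / 0.26 → 3734.6 mm.
Scan time per layer = 3734.6 / 5180, so 0.721 s.
Layer cycle: 0.721 + 5.5 → 6.221 s.
2250 layers × 6.221 s/layer = 13997.25 s, i.e. 3.89 hours.

3.89 hours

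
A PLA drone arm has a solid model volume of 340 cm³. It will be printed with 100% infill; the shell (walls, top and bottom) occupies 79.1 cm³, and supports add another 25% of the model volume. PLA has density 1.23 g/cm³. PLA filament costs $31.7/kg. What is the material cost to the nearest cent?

$16.57

Volume inside the shell = 340 − 79.1 = 260.9 cm³.
Infill volume = 1.00 × 260.9 = 260.9 cm³.
Support = 0.25 × 340, so 85 cm³.
Total printed volume: 79.1 + 260.9 + 85 → 425 cm³.
Mass = 425 × 1.23, so 522.75 g.
At $31.7/kg: 522.75/1000 × 31.7 = $16.57.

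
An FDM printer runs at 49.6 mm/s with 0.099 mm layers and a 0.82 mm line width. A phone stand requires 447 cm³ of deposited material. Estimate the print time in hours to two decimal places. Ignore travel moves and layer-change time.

30.84 hours

Line area: 0.099 × 0.82 → 0.08118 mm².
Total extruded path = 447000/0.08118 = 5506282.3 mm.
Extrusion time = 5506282.3 / 49.6, so 111013.8 s.
That's 111013.8 s → 30.84 hours.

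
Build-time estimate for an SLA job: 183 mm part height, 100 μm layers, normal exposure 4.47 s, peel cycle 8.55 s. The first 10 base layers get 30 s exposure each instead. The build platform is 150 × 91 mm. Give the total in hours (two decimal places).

6.69 hours

Layers = ⌈183/0.1⌉ = 1830.
Bottom layers = 10 × (30 + 8.55), so 385.5 s.
Normal layers = 1820 × (4.47 + 8.55), so 23696.4 s.
Total = 385.5 + 23696.4 = 24081.9 s = 6.69 hours.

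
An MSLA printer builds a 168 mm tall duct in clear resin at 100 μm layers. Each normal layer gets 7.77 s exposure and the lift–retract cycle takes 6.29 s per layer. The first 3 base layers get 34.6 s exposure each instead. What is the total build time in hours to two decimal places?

6.58 hours

Number of layers: 168 / 0.1 → 1680 (rounded up).
Burn-in layers: 3 × (34.6 + 6.29) → 122.67 s.
Normal layers = 1677 × (7.77 + 6.29) = 23578.62 s.
Sum: 122.67 + 23578.62 = 23701.29 s → 6.58 hours.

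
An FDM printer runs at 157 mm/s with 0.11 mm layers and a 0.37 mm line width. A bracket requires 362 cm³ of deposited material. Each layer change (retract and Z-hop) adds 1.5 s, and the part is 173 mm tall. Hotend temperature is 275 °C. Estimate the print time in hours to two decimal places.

16.39 hours

Bead cross-section = 0.11 × 0.37, so 0.0407 mm².
Path length: 362000 mm³ / 0.0407 mm² → 8894348.9 mm.
Time extruding = 8894348.9 / 157, so 56651.9 s.
Layers = ⌈173/0.11⌉ = 1573.
Non-print overhead: 1573 × 1.5 → 2359.5 s.
Total = 56651.9 + 2359.5 = 59011.4 s = 16.39 hours.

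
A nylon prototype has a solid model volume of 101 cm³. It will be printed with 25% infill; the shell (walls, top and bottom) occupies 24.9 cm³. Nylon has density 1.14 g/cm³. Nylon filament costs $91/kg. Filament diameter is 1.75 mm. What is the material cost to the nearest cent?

Volume inside the shell: 101 − 24.9 → 76.1 cm³.
Infill deposited = 0.25 × 76.1 = 19.025 cm³.
Total extruded = 24.9 + 19.025 = 43.925 cm³.
Mass = 43.925 × 1.14 = 50.0745 g.
At $91/kg: 50.0745/1000 × 91 = $4.56.

$4.56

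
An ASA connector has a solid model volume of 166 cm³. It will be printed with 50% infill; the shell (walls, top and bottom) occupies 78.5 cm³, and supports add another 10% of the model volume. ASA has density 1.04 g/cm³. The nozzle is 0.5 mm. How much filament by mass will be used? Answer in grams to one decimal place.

144.4 g

Volume inside the shell = 166 − 78.5 = 87.5 cm³.
Infill volume = 0.50 × 87.5, so 43.75 cm³.
Support = 0.10 × 166 = 16.6 cm³.
Total printed volume = 78.5 + 43.75 + 16.6, so 138.85 cm³.
Mass: 138.85 × 1.04 → 144.404 g.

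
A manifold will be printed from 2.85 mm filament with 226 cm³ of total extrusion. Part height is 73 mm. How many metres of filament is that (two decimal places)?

Cross-section of 2.85 mm filament: π·(2.85/2)² = 6.3794 mm².
L = 226000 mm³ / 6.3794 mm² = 35426.53 mm, i.e. 35.43 m.

35.43 m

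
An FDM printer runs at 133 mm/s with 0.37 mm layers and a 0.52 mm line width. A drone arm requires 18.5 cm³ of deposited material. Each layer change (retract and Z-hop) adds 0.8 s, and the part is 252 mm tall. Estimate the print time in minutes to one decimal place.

Line area = 0.37 × 0.52 = 0.1924 mm².
Path length: 18500 mm³ / 0.1924 mm² → 96153.8 mm.
Print-move time = 96153.8 / 133, so 723 s.
Layers = ⌈252/0.37⌉ = 682.
Layer-change overhead = 682 × 0.8, so 545.6 s.
Altogether 723 + 545.6 = 1268.6 s, i.e. 21.1 minutes.

21.1 minutes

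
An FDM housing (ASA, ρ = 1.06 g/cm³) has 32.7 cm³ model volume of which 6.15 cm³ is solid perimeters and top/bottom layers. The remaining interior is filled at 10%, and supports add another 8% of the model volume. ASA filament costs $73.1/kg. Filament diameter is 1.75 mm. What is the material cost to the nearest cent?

$0.88

Volume inside the shell = 32.7 − 6.15, so 26.55 cm³.
Infill deposited = 0.10 × 26.55, so 2.655 cm³.
Support = 0.08 × 32.7, so 2.616 cm³.
Total extruded = 6.15 + 2.655 + 2.616 = 11.421 cm³.
Mass: 11.421 × 1.06 → 12.10626 g.
Cost = 12.10626 g / 1000 × $73.1/kg = $0.88.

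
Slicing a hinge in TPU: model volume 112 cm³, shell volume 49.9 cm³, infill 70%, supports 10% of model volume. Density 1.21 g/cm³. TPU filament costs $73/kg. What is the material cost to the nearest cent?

$9.24

Interior volume = 112 − 49.9, so 62.1 cm³.
Deposited infill = 0.70 × 62.1, so 43.47 cm³.
Support = 0.10 × 112, so 11.2 cm³.
Deposited volume = 49.9 + 43.47 + 11.2, so 104.57 cm³.
Mass = 104.57 × 1.21 = 126.5297 g.
Cost = 126.5297 g / 1000 × $73/kg = $9.24.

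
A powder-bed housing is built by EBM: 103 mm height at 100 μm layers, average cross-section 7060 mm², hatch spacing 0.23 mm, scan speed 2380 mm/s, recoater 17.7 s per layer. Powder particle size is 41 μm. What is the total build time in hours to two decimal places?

Layer count = ceil(103 / 0.1) = 1030.
Hatch length per layer: 7060 / 0.23 → 30695.7 mm.
Per-layer scan time = 30695.7 / 2380 = 12.8974 s.
Layer cycle = 12.8974 + 17.7 = 30.5974 s.
Total: 1030 × 30.5974 s = 31515.322 s → 8.75 hours.

8.75 hours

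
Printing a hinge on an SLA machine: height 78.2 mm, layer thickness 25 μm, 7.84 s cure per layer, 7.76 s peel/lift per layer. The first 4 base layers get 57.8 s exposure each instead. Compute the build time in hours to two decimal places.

13.61 hours

Layers = ⌈78.2/0.025⌉ = 3128.
Base layers = 4 × (57.8 + 7.76) = 262.24 s.
Regular layers = 3124 × (7.84 + 7.76), so 48734.4 s.
Sum: 262.24 + 48734.4 = 48996.64 s → 13.61 hours.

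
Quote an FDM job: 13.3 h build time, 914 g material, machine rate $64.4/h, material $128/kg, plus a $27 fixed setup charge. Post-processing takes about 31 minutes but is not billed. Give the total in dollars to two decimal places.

$1000.51

Machine-time cost: 64.4 × 13.3 → $856.52.
Material charge = 128 × 914/1000 = $116.992.
Adding setup: 856.52 + 116.992 + 27 → 1000.512 ≈ $1000.51.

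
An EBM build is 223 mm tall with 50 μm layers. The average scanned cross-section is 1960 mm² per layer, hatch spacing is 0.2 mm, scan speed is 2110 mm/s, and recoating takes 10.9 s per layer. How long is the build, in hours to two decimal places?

Layer count = ceil(223 / 0.05) = 4460.
Hatch length per layer = 1960 / 0.2 = 9800 mm.
Scan time per layer = 9800 / 2110, so 4.6445 s.
Layer cycle = 4.6445 + 10.9 = 15.5445 s.
Total: 4460 × 15.5445 s = 69328.47 s → 19.26 hours.

19.26 hours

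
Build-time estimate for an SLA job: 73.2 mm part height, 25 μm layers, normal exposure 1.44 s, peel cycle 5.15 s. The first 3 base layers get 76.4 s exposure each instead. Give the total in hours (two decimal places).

Layer count = ceil(73.2 / 0.025) = 2928.
Base layers: 3 × (76.4 + 5.15) → 244.65 s.
Regular layers = 2925 × (1.44 + 5.15) = 19275.75 s.
Sum: 244.65 + 19275.75 = 19520.4 s → 5.42 hours.

5.42 hours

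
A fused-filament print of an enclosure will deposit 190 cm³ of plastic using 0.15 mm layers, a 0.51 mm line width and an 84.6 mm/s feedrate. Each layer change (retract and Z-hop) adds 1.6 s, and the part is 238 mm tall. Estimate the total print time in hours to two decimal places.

8.86 hours

Extrusion cross-section = 0.15 × 0.51 = 0.0765 mm².
Path length: 190000 mm³ / 0.0765 mm² → 2483660.1 mm.
Time extruding = 2483660.1 / 84.6, so 29357.7 s.
Number of layers: 238 / 0.15 → 1587 (rounded up).
Z-hop total: 1587 × 1.6 → 2539.2 s.
Total = 29357.7 + 2539.2 = 31896.9 s = 8.86 hours.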